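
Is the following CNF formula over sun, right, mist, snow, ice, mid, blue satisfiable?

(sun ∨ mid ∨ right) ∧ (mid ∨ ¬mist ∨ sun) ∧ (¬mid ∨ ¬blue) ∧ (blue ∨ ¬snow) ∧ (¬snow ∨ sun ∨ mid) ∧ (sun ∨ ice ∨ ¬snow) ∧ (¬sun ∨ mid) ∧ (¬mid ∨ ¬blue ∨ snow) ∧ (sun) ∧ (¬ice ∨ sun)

Yes

The clause (sun) is unit, so sun = True.
The clause (mid) is unit, so mid = True.
The clause (¬blue) is unit, so blue = False.
The clause (¬snow) is unit, so snow = False.
No clause remains; right, mist, ice are free.
A satisfying assignment: sun ↦ True,  right ↦ True,  mist ↦ False,  snow ↦ False,  ice ↦ True,  mid ↦ True,  blue ↦ False.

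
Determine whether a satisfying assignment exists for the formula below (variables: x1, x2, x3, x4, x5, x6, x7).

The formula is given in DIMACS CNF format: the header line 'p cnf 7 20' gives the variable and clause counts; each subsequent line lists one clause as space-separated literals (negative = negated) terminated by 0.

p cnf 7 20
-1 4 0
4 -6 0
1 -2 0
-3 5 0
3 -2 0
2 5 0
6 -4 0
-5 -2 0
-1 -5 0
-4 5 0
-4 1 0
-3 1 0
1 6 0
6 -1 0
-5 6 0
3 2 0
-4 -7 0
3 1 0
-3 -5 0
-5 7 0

No

Branch on x1: set x1 = False.
Unit clause (¬x2) forces x2 = False.
Unit clause (x5) forces x5 = True.
Unit clause (¬x4) forces x4 = False.
Unit clause (¬x6) forces x6 = False.
That conflicts with the unit clause (x6).
Backtrack on x1: now try x1 = True.
Unit clause (x4) forces x4 = True.
Unit clause (x6) forces x6 = True.
Unit clause (¬x5) forces x5 = False.
That conflicts with the unit clause (x5).
Either choice for x1 ends in contradiction.
No assignment satisfies every clause.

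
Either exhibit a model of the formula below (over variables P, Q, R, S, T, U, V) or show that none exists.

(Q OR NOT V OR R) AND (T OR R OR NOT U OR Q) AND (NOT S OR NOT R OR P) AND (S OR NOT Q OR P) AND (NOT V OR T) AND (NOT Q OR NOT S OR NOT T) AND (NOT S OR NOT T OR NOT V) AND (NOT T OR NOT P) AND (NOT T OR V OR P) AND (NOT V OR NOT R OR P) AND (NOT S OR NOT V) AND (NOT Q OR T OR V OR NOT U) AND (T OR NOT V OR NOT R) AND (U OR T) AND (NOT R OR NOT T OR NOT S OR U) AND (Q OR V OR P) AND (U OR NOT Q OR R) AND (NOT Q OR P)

Try V = false.
Try T = false.
(U) alone gives U = true.
(NOT Q) alone gives Q = false.
(R) alone gives R = true.
(P) alone gives P = true.
All clauses hold; S can take either value.

P ↦ true; Q ↦ false; R ↦ true; S ↦ false; T ↦ false; U ↦ true; V ↦ false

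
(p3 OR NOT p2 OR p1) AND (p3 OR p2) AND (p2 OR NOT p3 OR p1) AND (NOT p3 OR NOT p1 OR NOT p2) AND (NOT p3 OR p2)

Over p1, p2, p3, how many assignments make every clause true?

There are 2^3 = 8 truth assignments over (p1, p2, p3).
Split on p2. With p2 = true, the clauses containing p2 are satisfied and NOT p2 drops from the rest; 2 of the 2^2 = 4 assignments to the other variables satisfy what remains.
With p2 = false, by the same count on the reduced clause set, 0 assignments work.
(One model: p1=F, p2=T, p3=T.)
Total: 2 + 0 = 2.

2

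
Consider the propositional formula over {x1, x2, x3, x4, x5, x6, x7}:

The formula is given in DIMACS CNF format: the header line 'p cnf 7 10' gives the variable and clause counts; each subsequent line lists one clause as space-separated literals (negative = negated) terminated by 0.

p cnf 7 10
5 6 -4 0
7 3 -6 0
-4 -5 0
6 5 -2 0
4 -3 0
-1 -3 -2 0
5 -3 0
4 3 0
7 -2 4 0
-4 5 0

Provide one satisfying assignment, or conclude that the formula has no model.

UNSATISFIABLE

Try x4 = False.
Unit clause (¬x3) forces x3 = False.
But (x3) is also a unit clause — contradiction.
That branch fails; take x4 = True instead.
Unit clause (¬x5) forces x5 = False.
But (x5) is also a unit clause — contradiction.
Both values of x4 lead to a conflict.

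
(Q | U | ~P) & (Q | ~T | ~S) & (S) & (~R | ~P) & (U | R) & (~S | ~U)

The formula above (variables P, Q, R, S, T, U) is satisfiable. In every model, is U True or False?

False

Suppose U = 1.
(S) alone gives S = 1.
Now (~S) is unsatisfied and unit — conflict.
So every satisfying assignment has U = False.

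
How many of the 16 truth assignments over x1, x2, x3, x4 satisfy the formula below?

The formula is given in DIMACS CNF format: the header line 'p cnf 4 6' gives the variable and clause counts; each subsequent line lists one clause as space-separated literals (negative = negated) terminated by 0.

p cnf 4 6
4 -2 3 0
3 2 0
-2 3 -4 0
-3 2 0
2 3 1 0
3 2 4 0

4

There are 2^4 = 16 truth assignments over (x1, x2, x3, x4).
Split on x4. With x4 = True, the clauses containing x4 are satisfied and ¬x4 drops from the rest; 2 of the 2^3 = 8 assignments to the other variables satisfy what remains.
With x4 = False, by the same count on the reduced clause set, 2 assignments work.
Total: 2 + 2 = 4.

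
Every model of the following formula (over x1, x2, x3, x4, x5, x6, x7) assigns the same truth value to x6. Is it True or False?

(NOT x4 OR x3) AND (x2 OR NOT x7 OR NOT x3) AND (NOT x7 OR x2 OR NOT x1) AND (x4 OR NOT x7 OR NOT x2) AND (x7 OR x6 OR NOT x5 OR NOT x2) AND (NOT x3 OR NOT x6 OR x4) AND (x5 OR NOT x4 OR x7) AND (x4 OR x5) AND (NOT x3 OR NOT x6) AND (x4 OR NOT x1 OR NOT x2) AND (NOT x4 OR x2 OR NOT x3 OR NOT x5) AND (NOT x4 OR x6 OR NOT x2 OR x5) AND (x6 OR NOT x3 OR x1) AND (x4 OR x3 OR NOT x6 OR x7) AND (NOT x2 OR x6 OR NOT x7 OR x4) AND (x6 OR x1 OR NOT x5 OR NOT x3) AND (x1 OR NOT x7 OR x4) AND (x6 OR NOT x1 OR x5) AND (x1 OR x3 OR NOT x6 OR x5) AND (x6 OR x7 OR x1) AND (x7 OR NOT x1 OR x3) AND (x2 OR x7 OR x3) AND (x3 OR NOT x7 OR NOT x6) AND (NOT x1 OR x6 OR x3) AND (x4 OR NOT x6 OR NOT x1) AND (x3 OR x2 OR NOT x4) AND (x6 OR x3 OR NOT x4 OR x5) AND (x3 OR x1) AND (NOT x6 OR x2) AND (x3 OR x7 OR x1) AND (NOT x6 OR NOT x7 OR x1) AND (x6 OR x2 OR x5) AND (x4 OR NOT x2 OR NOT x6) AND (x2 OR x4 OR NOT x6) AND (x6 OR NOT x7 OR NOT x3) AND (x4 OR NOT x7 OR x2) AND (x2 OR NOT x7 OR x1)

False

Suppose x6 = true.
Unit clause (NOT x3) forces x3 = false.
Unit clause (NOT x4) forces x4 = false.
Unit clause (x5) forces x5 = true.
Unit clause (x7) forces x7 = true.
That conflicts with the unit clause (NOT x7).
So every satisfying assignment has x6 = False.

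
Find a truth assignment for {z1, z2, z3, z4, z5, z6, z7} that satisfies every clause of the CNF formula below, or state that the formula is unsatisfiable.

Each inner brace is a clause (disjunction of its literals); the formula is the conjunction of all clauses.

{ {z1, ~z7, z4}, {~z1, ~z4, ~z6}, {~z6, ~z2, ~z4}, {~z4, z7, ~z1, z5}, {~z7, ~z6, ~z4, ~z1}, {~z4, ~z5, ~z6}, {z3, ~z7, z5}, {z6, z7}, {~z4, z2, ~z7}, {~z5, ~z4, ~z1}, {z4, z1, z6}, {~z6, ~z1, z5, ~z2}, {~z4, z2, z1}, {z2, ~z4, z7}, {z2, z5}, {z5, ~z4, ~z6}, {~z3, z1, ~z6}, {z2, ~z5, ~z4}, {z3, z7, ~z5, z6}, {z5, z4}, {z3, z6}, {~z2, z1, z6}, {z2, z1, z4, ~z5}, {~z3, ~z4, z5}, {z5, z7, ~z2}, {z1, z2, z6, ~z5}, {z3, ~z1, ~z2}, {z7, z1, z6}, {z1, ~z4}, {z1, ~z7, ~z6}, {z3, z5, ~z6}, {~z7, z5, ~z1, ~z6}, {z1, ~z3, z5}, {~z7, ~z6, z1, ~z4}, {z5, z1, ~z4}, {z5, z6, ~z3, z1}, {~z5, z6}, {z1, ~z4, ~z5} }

z1: 1,  z2: 1,  z3: 1,  z4: 0,  z5: 1,  z6: 1,  z7: 0

Branch on z6: set z6 = 1.
Branch on z1: set z1 = 1.
(~z4) alone gives z4 = 0.
(z5) alone gives z5 = 1.
Branch on z3: set z3 = 1.
No clause remains; z2, z7 are free.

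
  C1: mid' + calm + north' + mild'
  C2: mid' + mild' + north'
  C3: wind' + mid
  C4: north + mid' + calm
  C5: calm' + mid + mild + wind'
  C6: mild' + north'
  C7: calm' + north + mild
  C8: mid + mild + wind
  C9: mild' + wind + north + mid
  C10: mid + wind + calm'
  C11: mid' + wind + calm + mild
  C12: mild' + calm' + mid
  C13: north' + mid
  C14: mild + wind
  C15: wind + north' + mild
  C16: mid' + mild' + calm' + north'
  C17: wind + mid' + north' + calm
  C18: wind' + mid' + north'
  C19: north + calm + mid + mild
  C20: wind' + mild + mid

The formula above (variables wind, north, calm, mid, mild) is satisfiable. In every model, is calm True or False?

True

Suppose calm = 0.
Suppose wind = 0.
From the singleton clause (mild), mild = 1.
From the singleton clause (north'), north = 0.
From the singleton clause (mid'), mid = 0.
But (mid) is also a unit clause — contradiction.
That branch fails; take wind = 1 instead.
From the singleton clause (mid), mid = 1.
From the singleton clause (north), north = 1.
But (north') is also a unit clause — contradiction.
Neither wind = 1 nor wind = 0 works.
So every satisfying assignment has calm = True.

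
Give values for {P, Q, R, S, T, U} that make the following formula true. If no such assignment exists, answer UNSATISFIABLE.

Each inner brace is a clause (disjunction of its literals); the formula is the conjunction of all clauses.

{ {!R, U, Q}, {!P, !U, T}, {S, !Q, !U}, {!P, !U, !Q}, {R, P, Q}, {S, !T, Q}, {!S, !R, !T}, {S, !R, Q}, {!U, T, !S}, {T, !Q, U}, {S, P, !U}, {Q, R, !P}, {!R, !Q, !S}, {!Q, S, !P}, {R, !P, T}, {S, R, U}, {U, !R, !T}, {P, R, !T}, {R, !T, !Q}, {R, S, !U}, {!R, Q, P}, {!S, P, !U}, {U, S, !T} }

Branch on R: set R = false.
Branch on P: set P = true.
(Q) alone gives Q = true.
(!U) alone gives U = false.
(T) alone gives T = true.
Now (!T) is unsatisfied and unit — conflict.
So P must be the other value — set P = false.
(Q) alone gives Q = true.
(!T) alone gives T = false.
(U) alone gives U = true.
(S) alone gives S = true.
Now (!S) is unsatisfied and unit — conflict.
Neither P = true nor P = false works.
So R must be the other value — set R = true.
Branch on U: set U = true.
Branch on P: set P = false.
(S) alone gives S = true.
Now (!S) is unsatisfied and unit — conflict.
So P must be the other value — set P = true.
(T) alone gives T = true.
(!Q) alone gives Q = false.
(S) alone gives S = true.
Now (!S) is unsatisfied and unit — conflict.
Neither P = true nor P = false works.
So U must be the other value — set U = false.
(Q) alone gives Q = true.
(T) alone gives T = true.
Now (!T) is unsatisfied and unit — conflict.
Neither U = true nor U = false works.
Neither R = true nor R = false works.

UNSATISFIABLE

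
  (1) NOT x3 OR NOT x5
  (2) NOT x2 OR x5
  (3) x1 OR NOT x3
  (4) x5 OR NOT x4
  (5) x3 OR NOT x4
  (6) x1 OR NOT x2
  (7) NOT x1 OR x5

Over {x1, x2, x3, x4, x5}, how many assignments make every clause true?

4

There are 2^5 = 32 truth assignments over (x1, x2, x3, x4, x5).
Split on x3. With x3 = true, the clauses containing x3 are satisfied and NOT x3 drops from the rest; 0 of the 2^4 = 16 assignments to the other variables satisfy what remains.
With x3 = false, by the same count on the reduced clause set, 4 assignments work.
(One model: x1=F, x2=F, x3=F, x4=F, x5=F.)
Total: 0 + 4 = 4.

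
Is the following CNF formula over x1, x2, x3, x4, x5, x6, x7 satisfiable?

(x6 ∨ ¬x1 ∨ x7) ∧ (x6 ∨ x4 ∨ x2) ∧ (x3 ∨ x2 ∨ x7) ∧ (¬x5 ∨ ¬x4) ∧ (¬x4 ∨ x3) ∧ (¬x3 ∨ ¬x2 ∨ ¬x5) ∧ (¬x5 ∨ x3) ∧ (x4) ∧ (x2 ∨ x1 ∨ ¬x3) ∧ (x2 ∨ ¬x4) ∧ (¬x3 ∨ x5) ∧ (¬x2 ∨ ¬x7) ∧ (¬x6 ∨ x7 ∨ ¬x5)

No

From the singleton clause (x4), x4 = True.
From the singleton clause (¬x5), x5 = False.
From the singleton clause (x3), x3 = True.
That conflicts with the unit clause (¬x3).
No assignment satisfies every clause.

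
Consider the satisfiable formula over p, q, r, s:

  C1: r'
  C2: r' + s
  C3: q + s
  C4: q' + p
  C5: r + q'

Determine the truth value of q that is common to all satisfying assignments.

Suppose q = 1.
The clause (r') is unit, so r = 0.
That conflicts with the unit clause (r).
So every satisfying assignment has q = False.

False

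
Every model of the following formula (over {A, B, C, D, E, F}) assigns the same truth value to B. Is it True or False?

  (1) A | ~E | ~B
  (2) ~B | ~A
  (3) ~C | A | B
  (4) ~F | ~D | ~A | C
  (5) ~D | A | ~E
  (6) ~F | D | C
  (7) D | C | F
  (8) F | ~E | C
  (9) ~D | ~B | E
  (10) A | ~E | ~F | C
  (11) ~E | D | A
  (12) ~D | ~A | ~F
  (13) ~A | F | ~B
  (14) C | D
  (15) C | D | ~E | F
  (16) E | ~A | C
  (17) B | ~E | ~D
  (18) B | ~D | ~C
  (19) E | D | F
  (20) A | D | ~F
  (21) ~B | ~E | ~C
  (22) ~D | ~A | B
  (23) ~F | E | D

Suppose B = 1.
Unit clause (~A) forces A = 0.
Unit clause (~E) forces E = 0.
Unit clause (~D) forces D = 0.
Unit clause (C) forces C = 1.
Unit clause (F) forces F = 1.
That conflicts with the unit clause (~F).
So every satisfying assignment has B = False.

False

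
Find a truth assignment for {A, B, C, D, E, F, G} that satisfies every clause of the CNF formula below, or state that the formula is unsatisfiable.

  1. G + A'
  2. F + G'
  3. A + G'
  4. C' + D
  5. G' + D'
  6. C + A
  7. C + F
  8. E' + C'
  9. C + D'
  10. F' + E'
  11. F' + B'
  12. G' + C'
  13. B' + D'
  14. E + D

A=0, B=0, C=1, D=1, E=0, F=1, G=0

Try G = 0.
(A') alone gives A = 0.
(C) alone gives C = 1.
(D) alone gives D = 1.
(E') alone gives E = 0.
(B') alone gives B = 0.
All clauses hold; F can take either value.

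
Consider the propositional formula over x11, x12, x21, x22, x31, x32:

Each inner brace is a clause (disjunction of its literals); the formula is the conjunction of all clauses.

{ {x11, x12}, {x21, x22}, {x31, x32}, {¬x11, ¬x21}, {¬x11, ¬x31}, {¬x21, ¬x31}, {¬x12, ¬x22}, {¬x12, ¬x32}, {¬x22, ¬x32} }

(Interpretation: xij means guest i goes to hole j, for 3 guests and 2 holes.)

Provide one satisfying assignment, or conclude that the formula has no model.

UNSATISFIABLE

Case x11 = True:
From the singleton clause (¬x21), x21 = False.
From the singleton clause (x22), x22 = True.
From the singleton clause (¬x31), x31 = False.
From the singleton clause (x32), x32 = True.
But (¬x32) is also a unit clause — contradiction.
Undo x11 and try x11 = False.
From the singleton clause (x12), x12 = True.
From the singleton clause (¬x22), x22 = False.
From the singleton clause (x21), x21 = True.
From the singleton clause (¬x31), x31 = False.
From the singleton clause (x32), x32 = True.
But (¬x32) is also a unit clause — contradiction.
Neither x11 = True nor x11 = False works.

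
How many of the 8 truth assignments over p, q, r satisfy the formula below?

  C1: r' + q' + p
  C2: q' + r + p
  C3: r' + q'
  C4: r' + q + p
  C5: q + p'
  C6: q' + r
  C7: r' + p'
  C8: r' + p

There are 2^3 = 8 truth assignments over (p, q, r).
Check each against the 8 clauses (columns in the order p, q, r):
  F F F  ✓ satisfies all
  F F T  ✗ fails (r' + q + p)
  F T F  ✗ fails (q' + r + p)
  F T T  ✗ fails (r' + q' + p)
  T F F  ✗ fails (q + p')
  T F T  ✗ fails (q + p')
  T T F  ✗ fails (q' + r)
  T T T  ✗ fails (r' + q')
1 of the 8 rows is a model.

1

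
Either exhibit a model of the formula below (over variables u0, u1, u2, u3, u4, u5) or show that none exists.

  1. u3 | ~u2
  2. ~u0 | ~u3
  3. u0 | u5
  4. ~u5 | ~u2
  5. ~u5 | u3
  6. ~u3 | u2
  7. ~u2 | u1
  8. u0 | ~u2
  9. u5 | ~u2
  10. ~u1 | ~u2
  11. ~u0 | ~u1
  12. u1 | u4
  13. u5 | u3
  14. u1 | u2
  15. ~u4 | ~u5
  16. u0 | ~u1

UNSATISFIABLE

Suppose u3 = 1.
The clause (~u0) is unit, so u0 = 0.
The clause (u5) is unit, so u5 = 1.
The clause (~u2) is unit, so u2 = 0.
Now (u2) is unsatisfied and unit — conflict.
That branch fails; take u3 = 0 instead.
The clause (~u2) is unit, so u2 = 0.
The clause (~u5) is unit, so u5 = 0.
Now (u5) is unsatisfied and unit — conflict.
Either choice for u3 ends in contradiction.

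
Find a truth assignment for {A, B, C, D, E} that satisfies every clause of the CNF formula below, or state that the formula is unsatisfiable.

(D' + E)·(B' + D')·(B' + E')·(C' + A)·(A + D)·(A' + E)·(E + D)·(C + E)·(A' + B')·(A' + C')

A: 1, B: 0, C: 0, D: 1, E: 1

Try D = 1.
From the singleton clause (E), E = 1.
From the singleton clause (B'), B = 0.
Try C = 0.
Every clause is now satisfied; A is unconstrained.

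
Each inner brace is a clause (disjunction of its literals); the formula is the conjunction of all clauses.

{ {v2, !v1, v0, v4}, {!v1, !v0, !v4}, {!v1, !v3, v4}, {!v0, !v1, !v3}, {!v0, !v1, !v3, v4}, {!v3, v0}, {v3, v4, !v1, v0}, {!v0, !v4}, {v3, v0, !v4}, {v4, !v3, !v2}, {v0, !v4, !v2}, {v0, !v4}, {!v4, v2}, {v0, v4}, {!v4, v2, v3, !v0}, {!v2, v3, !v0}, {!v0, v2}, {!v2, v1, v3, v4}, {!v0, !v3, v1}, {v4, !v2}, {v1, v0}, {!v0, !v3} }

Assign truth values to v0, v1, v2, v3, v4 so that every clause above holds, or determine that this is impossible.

Suppose v3 = false.
Suppose v0 = false.
(!v4) alone gives v4 = false.
But (v4) is also a unit clause — contradiction.
Undo v0 and try v0 = true.
(!v4) alone gives v4 = false.
(!v2) alone gives v2 = false.
But (v2) is also a unit clause — contradiction.
Neither v0 = true nor v0 = false works.
Undo v3 and try v3 = true.
(v0) alone gives v0 = true.
But (!v0) is also a unit clause — contradiction.
Neither v3 = true nor v3 = false works.

UNSATISFIABLE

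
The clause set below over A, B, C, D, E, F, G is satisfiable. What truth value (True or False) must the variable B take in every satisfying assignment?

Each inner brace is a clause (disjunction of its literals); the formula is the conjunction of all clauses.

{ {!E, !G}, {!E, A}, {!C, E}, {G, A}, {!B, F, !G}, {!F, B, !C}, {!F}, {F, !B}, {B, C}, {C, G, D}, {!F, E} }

False

Suppose B = true.
From the singleton clause (!F), F = false.
That conflicts with the unit clause (F).
So every satisfying assignment has B = False.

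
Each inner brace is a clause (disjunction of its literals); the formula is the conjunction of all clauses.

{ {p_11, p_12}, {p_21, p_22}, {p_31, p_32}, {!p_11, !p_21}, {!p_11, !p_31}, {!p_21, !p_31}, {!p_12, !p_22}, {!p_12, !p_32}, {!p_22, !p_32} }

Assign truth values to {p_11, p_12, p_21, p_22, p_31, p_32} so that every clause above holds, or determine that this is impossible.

UNSATISFIABLE

Branch on p_11: set p_11 = true.
Unit clause (!p_21) forces p_21 = false.
Unit clause (p_22) forces p_22 = true.
Unit clause (!p_31) forces p_31 = false.
Unit clause (p_32) forces p_32 = true.
But (!p_32) is also a unit clause — contradiction.
Undo p_11 and try p_11 = false.
Unit clause (p_12) forces p_12 = true.
Unit clause (!p_22) forces p_22 = false.
Unit clause (p_21) forces p_21 = true.
Unit clause (!p_31) forces p_31 = false.
Unit clause (p_32) forces p_32 = true.
But (!p_32) is also a unit clause — contradiction.
Neither p_11 = true nor p_11 = false works.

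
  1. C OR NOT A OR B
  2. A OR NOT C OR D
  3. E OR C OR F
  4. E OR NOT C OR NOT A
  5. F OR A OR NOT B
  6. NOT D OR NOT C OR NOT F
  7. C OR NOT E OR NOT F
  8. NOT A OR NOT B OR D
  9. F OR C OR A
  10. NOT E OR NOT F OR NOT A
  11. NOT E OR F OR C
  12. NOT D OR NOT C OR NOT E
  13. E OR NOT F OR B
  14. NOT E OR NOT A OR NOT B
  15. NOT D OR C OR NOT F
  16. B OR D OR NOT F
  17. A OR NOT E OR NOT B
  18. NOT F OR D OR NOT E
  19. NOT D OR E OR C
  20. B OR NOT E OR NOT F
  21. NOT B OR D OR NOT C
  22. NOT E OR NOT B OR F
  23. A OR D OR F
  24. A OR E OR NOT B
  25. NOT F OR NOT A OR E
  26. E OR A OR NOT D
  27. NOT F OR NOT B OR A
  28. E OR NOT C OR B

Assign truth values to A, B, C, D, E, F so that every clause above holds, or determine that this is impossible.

Try C = true.
Try A = true.
(E) alone gives E = true.
(NOT F) alone gives F = false.
(NOT D) alone gives D = false.
(NOT B) alone gives B = false.
This assignment satisfies each clause.

A: true, B: false, C: true, D: false, E: true, F: false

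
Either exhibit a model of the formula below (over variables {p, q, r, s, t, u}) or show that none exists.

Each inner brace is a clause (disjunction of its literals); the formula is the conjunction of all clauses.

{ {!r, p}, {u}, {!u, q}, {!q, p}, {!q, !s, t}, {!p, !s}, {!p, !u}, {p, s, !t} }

UNSATISFIABLE

Unit clause (u) forces u = true.
Unit clause (q) forces q = true.
Unit clause (p) forces p = true.
Now (!p) is unsatisfied and unit — conflict.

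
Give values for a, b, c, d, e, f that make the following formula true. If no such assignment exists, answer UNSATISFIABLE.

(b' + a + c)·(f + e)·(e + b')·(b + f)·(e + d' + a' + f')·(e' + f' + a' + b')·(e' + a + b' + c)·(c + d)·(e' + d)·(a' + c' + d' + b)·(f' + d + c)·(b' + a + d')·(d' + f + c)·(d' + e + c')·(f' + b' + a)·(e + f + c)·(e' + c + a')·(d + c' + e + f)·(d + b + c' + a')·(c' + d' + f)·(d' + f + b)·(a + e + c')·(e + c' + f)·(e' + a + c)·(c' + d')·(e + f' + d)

a=0,  b=0,  c=0,  d=1,  e=0,  f=1

Branch on f: set f = 1.
Branch on e: set e = 0.
The clause (b') is unit, so b = 0.
The clause (d) is unit, so d = 1.
The clause (a') is unit, so a = 0.
The clause (c') is unit, so c = 0.
All clauses are satisfied.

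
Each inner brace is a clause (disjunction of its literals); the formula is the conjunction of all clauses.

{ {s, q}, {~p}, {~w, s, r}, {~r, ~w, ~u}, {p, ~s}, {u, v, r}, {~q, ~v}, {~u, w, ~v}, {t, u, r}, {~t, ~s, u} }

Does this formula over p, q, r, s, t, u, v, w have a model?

Unit clause (~p) forces p = 0.
Unit clause (~s) forces s = 0.
Unit clause (q) forces q = 1.
Unit clause (~v) forces v = 0.
Suppose w = 1.
Unit clause (r) forces r = 1.
Unit clause (~u) forces u = 0.
All clauses hold; t can take either value.
A satisfying assignment: p=0, q=1, r=1, s=0, t=0, u=0, v=0, w=1.

Yes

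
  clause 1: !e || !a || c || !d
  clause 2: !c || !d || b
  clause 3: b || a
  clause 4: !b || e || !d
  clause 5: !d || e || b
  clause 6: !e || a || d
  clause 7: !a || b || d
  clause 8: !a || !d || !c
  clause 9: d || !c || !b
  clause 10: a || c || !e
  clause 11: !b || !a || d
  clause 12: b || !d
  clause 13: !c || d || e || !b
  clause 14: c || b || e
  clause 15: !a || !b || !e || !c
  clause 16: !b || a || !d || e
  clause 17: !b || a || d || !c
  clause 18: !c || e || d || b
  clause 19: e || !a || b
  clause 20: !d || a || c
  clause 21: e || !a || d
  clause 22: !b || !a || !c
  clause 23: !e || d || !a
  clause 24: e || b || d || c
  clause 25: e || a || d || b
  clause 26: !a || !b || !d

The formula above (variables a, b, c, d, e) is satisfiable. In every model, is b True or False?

True

Suppose b = false.
From the singleton clause (a), a = true.
From the singleton clause (d), d = true.
That conflicts with the unit clause (!d).
So every satisfying assignment has b = True.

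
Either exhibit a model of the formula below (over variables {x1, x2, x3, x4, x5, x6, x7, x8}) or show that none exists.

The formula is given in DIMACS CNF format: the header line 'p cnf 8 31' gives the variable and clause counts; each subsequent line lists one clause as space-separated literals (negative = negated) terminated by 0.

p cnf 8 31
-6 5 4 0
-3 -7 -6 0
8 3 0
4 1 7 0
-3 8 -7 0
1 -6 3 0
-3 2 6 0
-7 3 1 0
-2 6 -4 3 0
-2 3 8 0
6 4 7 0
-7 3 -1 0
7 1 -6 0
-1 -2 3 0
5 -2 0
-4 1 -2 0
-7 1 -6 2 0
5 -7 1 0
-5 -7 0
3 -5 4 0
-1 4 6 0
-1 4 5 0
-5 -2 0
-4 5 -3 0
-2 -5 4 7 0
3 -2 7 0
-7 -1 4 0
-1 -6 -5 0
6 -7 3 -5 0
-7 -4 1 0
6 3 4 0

x1: False,  x2: False,  x3: False,  x4: True,  x5: True,  x6: False,  x7: False,  x8: True

Case x8 = True:
Case x5 = True:
The clause (¬x7) is unit, so x7 = False.
The clause (¬x2) is unit, so x2 = False.
Case x4 = True:
Case x3 = False:
Case x1 = False:
The clause (¬x6) is unit, so x6 = False.
This assignment satisfies each clause.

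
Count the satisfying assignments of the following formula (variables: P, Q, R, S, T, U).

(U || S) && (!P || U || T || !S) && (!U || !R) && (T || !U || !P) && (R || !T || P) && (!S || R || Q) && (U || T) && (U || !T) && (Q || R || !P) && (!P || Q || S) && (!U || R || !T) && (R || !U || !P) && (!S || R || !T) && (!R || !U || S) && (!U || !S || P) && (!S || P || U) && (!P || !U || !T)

There are 2^6 = 64 truth assignments over (P, Q, R, S, T, U).
Split on S. With S = true, the clauses containing S are satisfied and !S drops from the rest; 0 of the 2^5 = 32 assignments to the other variables satisfy what remains.
With S = false, by the same count on the reduced clause set, 2 assignments work.
(One model: P=F, Q=F, R=F, S=F, T=F, U=T.)
Total: 0 + 2 = 2.

2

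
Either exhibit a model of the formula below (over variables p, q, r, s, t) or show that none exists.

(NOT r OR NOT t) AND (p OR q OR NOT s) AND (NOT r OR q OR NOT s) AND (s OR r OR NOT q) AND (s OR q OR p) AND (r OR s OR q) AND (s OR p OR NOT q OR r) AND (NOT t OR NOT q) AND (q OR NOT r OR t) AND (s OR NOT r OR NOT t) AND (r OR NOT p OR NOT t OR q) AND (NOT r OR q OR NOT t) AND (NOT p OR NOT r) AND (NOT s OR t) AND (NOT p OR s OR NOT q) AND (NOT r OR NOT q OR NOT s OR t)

Suppose r = true.
Unit clause (NOT t) forces t = false.
Unit clause (q) forces q = true.
Unit clause (NOT p) forces p = false.
Unit clause (NOT s) forces s = false.
This assignment satisfies each clause.

p ↦ false,  q ↦ true,  r ↦ true,  s ↦ false,  t ↦ false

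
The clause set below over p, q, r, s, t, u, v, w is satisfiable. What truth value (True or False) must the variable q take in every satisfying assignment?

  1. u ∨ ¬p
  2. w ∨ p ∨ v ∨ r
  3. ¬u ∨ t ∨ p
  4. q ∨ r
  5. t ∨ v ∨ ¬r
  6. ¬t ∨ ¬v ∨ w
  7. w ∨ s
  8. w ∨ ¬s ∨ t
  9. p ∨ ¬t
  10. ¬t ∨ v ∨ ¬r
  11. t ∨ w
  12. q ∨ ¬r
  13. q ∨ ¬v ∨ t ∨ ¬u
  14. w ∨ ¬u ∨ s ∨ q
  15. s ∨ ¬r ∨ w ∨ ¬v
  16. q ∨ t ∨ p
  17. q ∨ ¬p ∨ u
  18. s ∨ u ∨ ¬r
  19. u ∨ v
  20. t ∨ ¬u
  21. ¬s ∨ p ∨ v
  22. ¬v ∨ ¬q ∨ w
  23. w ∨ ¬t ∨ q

True

Suppose q = False.
Unit clause (r) forces r = True.
That conflicts with the unit clause (¬r).
So every satisfying assignment has q = True.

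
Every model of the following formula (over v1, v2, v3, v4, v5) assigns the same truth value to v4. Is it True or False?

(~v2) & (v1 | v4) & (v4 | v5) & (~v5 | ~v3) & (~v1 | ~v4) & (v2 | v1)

False

Suppose v4 = 1.
(~v2) alone gives v2 = 0.
(~v1) alone gives v1 = 0.
That conflicts with the unit clause (v1).
So every satisfying assignment has v4 = False.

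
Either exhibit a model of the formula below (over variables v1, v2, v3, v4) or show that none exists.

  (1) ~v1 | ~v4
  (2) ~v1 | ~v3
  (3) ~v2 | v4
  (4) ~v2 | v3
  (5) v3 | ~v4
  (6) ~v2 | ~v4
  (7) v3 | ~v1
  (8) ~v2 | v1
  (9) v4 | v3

Try v1 = 0.
(~v2) alone gives v2 = 0.
Try v3 = 1.
No clause remains; v4 is free.

v1=0, v2=0, v3=1, v4=0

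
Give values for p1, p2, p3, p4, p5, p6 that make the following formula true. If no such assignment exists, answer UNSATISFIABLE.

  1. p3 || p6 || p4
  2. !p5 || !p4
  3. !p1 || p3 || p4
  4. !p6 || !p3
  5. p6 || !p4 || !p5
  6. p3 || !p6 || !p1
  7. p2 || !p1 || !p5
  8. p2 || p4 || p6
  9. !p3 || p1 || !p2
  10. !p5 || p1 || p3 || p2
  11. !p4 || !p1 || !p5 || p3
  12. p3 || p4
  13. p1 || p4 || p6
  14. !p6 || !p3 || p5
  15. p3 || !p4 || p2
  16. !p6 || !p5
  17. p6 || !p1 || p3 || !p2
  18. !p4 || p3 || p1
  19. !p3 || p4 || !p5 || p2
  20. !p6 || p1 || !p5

Branch on p5: set p5 = false.
Branch on p6: set p6 = false.
Branch on p3: set p3 = true.
Branch on p2: set p2 = false.
From the singleton clause (p4), p4 = true.
No clause remains; p1 is free.

p1: true; p2: false; p3: true; p4: true; p5: false; p6: false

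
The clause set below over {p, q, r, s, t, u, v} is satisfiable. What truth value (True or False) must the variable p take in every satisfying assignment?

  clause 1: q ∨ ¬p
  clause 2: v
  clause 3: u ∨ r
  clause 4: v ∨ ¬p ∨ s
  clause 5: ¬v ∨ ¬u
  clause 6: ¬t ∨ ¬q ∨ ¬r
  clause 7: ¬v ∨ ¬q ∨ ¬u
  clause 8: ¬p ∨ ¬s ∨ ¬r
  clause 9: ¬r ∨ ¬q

False

Suppose p = True.
The clause (q) is unit, so q = True.
The clause (v) is unit, so v = True.
The clause (¬u) is unit, so u = False.
The clause (r) is unit, so r = True.
Now (¬r) is unsatisfied and unit — conflict.
So every satisfying assignment has p = False.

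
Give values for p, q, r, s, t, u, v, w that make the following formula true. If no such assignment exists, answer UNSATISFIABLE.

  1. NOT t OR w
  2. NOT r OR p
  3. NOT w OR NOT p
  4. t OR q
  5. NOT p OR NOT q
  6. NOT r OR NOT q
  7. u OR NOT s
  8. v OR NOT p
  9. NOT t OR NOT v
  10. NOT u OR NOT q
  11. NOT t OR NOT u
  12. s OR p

UNSATISFIABLE

Try t = false.
Unit clause (q) forces q = true.
Unit clause (NOT p) forces p = false.
Unit clause (NOT r) forces r = false.
Unit clause (NOT u) forces u = false.
Unit clause (NOT s) forces s = false.
Now (s) is unsatisfied and unit — conflict.
So t must be the other value — set t = true.
Unit clause (w) forces w = true.
Unit clause (NOT p) forces p = false.
Unit clause (NOT r) forces r = false.
Unit clause (NOT v) forces v = false.
Unit clause (NOT u) forces u = false.
Unit clause (NOT s) forces s = false.
Now (s) is unsatisfied and unit — conflict.
Neither t = true nor t = false works.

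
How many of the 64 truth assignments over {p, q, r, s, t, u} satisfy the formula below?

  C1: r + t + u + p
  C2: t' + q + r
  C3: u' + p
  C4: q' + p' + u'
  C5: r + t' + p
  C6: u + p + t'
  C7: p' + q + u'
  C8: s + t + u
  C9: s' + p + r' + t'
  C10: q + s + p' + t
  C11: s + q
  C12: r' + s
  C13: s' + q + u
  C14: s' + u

1

There are 2^6 = 64 truth assignments over (p, q, r, s, t, u).
Split on t. With t = 1, the clauses containing t are satisfied and t' drops from the rest; 1 of the 2^5 = 32 assignments to the other variables satisfy what remains.
With t = 0, by the same count on the reduced clause set, 0 assignments work.
(One model: p=T, q=T, r=F, s=F, t=T, u=F.)
Total: 1 + 0 = 1.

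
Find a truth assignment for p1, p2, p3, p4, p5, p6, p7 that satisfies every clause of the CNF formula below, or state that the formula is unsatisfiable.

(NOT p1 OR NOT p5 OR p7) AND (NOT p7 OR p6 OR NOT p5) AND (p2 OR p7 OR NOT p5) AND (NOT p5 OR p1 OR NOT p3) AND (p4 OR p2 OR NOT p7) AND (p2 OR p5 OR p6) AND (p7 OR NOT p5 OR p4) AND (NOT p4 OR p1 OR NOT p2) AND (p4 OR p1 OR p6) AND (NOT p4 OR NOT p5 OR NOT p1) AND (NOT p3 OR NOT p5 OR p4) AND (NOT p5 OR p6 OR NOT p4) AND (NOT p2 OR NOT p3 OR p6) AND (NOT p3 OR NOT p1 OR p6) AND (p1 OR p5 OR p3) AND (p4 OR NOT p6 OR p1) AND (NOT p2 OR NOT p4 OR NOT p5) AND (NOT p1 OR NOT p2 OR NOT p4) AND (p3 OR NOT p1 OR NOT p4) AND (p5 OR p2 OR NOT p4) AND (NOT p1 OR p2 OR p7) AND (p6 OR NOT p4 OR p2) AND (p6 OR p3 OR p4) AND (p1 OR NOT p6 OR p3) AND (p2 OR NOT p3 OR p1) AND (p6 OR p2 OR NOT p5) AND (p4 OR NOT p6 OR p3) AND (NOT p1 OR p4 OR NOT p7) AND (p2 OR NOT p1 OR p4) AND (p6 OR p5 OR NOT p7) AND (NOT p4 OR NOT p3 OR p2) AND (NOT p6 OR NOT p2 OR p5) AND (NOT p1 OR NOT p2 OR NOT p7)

UNSATISFIABLE

Suppose p1 = false.
Suppose p5 = false.
The clause (p3) is unit, so p3 = true.
The clause (p2) is unit, so p2 = true.
The clause (NOT p4) is unit, so p4 = false.
The clause (p6) is unit, so p6 = true.
But (NOT p6) is also a unit clause — contradiction.
So p5 must be the other value — set p5 = true.
The clause (NOT p3) is unit, so p3 = false.
The clause (NOT p6) is unit, so p6 = false.
The clause (NOT p7) is unit, so p7 = false.
The clause (p2) is unit, so p2 = true.
The clause (p4) is unit, so p4 = true.
But (NOT p4) is also a unit clause — contradiction.
Either choice for p5 ends in contradiction.
So p1 must be the other value — set p1 = true.
Suppose p5 = false.
Suppose p2 = true.
The clause (NOT p4) is unit, so p4 = false.
The clause (NOT p7) is unit, so p7 = false.
The clause (NOT p6) is unit, so p6 = false.
The clause (NOT p3) is unit, so p3 = false.
But (p3) is also a unit clause — contradiction.
So p2 must be the other value — set p2 = false.
The clause (p6) is unit, so p6 = true.
The clause (NOT p4) is unit, so p4 = false.
But (p4) is also a unit clause — contradiction.
Either choice for p2 ends in contradiction.
So p5 must be the other value — set p5 = true.
The clause (p7) is unit, so p7 = true.
The clause (p6) is unit, so p6 = true.
The clause (NOT p4) is unit, so p4 = false.
But (p4) is also a unit clause — contradiction.
Either choice for p5 ends in contradiction.
Either choice for p1 ends in contradiction.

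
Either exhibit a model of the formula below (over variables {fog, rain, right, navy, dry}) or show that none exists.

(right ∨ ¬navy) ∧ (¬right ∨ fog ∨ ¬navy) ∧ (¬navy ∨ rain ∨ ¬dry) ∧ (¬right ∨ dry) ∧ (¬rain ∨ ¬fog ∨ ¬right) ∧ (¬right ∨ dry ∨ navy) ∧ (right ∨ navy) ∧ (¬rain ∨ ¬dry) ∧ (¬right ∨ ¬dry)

Suppose right = True.
The clause (dry) is unit, so dry = True.
That conflicts with the unit clause (¬dry).
Backtrack on right: now try right = False.
The clause (¬navy) is unit, so navy = False.
That conflicts with the unit clause (navy).
Either choice for right ends in contradiction.

UNSATISFIABLE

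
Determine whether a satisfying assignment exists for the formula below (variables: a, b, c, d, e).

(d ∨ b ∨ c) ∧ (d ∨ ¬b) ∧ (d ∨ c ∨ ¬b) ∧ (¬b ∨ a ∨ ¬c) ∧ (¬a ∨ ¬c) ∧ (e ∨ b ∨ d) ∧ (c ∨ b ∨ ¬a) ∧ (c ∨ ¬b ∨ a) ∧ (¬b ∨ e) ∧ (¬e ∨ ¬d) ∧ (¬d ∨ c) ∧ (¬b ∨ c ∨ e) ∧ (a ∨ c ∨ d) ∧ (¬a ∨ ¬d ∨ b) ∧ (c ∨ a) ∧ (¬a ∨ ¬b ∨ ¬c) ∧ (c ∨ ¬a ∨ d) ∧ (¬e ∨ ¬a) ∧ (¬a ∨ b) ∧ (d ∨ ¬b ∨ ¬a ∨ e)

Try d = False.
The clause (¬b) is unit, so b = False.
The clause (c) is unit, so c = True.
The clause (¬a) is unit, so a = False.
The clause (e) is unit, so e = True.
All clauses are satisfied.
A satisfying assignment: a ↦ False, b ↦ False, c ↦ True, d ↦ False, e ↦ True.

Yes, satisfiable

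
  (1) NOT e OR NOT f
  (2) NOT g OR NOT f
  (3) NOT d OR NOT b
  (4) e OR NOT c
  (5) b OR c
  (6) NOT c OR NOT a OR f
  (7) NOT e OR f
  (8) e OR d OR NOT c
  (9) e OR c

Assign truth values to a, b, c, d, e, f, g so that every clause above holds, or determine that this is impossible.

UNSATISFIABLE

Case e = false:
The clause (NOT c) is unit, so c = false.
But (c) is also a unit clause — contradiction.
So e must be the other value — set e = true.
The clause (NOT f) is unit, so f = false.
But (f) is also a unit clause — contradiction.
Both values of e lead to a conflict.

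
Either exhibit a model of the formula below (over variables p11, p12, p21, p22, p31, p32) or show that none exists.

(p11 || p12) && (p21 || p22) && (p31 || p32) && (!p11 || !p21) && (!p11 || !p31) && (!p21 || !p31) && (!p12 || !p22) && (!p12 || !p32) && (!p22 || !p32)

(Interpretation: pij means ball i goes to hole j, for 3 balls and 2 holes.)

UNSATISFIABLE

Try p11 = true.
The clause (!p21) is unit, so p21 = false.
The clause (p22) is unit, so p22 = true.
The clause (!p31) is unit, so p31 = false.
The clause (p32) is unit, so p32 = true.
Now (!p32) is unsatisfied and unit — conflict.
Undo p11 and try p11 = false.
The clause (p12) is unit, so p12 = true.
The clause (!p22) is unit, so p22 = false.
The clause (p21) is unit, so p21 = true.
The clause (!p31) is unit, so p31 = false.
The clause (p32) is unit, so p32 = true.
Now (!p32) is unsatisfied and unit — conflict.
Neither p11 = true nor p11 = false works.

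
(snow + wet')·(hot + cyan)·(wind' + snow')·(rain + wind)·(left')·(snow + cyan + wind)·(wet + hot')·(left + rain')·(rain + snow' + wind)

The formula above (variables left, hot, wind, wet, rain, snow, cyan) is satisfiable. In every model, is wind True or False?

Suppose wind = 0.
(rain) alone gives rain = 1.
(left') alone gives left = 0.
That conflicts with the unit clause (left).
So every satisfying assignment has wind = True.

True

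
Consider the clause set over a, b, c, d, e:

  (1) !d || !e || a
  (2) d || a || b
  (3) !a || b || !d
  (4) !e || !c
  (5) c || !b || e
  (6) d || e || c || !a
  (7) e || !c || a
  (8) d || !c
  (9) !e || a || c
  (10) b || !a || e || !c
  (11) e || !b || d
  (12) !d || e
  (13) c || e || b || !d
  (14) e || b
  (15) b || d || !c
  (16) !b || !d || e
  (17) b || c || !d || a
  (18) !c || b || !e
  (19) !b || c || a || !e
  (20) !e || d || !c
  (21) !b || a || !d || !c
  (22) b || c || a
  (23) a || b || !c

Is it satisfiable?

Yes

Branch on e: set e = true.
The clause (!c) is unit, so c = false.
The clause (a) is unit, so a = true.
Branch on b: set b = true.
Every clause is now satisfied; d is unconstrained.
A satisfying assignment: a: true; b: true; c: false; d: true; e: true.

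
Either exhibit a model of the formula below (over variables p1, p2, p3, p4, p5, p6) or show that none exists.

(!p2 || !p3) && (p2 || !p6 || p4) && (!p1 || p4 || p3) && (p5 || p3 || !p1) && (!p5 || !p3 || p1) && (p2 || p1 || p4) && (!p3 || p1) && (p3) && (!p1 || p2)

Unit clause (p3) forces p3 = true.
Unit clause (!p2) forces p2 = false.
Unit clause (p1) forces p1 = true.
Now (!p1) is unsatisfied and unit — conflict.

UNSATISFIABLE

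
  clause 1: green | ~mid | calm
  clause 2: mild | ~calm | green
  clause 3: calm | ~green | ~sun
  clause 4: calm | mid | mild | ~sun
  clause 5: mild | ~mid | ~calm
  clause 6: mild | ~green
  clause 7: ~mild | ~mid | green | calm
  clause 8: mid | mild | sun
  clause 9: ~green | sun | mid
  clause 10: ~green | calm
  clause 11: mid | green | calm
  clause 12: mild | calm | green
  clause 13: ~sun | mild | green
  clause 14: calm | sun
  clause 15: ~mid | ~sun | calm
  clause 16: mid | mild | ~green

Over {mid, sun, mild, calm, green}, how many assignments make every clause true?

7

There are 2^5 = 32 truth assignments over (mid, sun, mild, calm, green).
Split on calm. With calm = 1, the clauses containing calm are satisfied and ~calm drops from the rest; 7 of the 2^4 = 16 assignments to the other variables satisfy what remains.
With calm = 0, by the same count on the reduced clause set, 0 assignments work.
Total: 7 + 0 = 7.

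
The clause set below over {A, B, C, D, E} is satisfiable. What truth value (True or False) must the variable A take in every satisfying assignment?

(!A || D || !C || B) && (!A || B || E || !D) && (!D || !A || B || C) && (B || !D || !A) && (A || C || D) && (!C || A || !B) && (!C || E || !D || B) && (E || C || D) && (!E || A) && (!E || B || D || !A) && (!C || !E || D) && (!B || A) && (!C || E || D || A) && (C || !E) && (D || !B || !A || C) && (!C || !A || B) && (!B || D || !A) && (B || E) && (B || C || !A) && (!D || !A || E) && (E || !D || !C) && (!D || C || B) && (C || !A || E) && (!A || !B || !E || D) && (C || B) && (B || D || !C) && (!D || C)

True

Suppose A = false.
The clause (!E) is unit, so E = false.
The clause (!B) is unit, so B = false.
Now (B) is unsatisfied and unit — conflict.
So every satisfying assignment has A = True.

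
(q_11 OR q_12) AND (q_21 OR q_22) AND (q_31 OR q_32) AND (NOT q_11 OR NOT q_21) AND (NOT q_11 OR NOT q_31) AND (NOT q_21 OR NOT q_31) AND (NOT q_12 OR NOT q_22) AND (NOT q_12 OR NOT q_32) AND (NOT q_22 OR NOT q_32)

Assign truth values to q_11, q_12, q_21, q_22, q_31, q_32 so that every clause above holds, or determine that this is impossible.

Branch on q_11: set q_11 = true.
Unit clause (NOT q_21) forces q_21 = false.
Unit clause (q_22) forces q_22 = true.
Unit clause (NOT q_31) forces q_31 = false.
Unit clause (q_32) forces q_32 = true.
Now (NOT q_32) is unsatisfied and unit — conflict.
Backtrack on q_11: now try q_11 = false.
Unit clause (q_12) forces q_12 = true.
Unit clause (NOT q_22) forces q_22 = false.
Unit clause (q_21) forces q_21 = true.
Unit clause (NOT q_31) forces q_31 = false.
Unit clause (q_32) forces q_32 = true.
Now (NOT q_32) is unsatisfied and unit — conflict.
Both values of q_11 lead to a conflict.

UNSATISFIABLE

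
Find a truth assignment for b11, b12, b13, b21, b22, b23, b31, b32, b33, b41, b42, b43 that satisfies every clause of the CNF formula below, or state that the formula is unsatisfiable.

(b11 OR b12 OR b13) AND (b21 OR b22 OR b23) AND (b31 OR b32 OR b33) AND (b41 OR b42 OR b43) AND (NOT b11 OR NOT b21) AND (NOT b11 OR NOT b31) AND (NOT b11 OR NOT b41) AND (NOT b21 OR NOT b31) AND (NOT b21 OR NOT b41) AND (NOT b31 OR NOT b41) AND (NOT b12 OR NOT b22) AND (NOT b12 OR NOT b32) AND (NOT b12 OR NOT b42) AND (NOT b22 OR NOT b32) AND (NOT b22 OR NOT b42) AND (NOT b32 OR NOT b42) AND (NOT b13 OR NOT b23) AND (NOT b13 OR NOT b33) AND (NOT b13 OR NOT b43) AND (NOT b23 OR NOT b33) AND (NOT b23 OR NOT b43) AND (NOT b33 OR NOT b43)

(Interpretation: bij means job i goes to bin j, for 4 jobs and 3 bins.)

Case b11 = false:
Case b12 = true:
From the singleton clause (NOT b22), b22 = false.
From the singleton clause (NOT b32), b32 = false.
From the singleton clause (NOT b42), b42 = false.
Case b21 = true:
From the singleton clause (NOT b31), b31 = false.
From the singleton clause (b33), b33 = true.
From the singleton clause (NOT b41), b41 = false.
From the singleton clause (b43), b43 = true.
But (NOT b43) is also a unit clause — contradiction.
Undo b21 and try b21 = false.
From the singleton clause (b23), b23 = true.
From the singleton clause (NOT b13), b13 = false.
From the singleton clause (NOT b33), b33 = false.
From the singleton clause (b31), b31 = true.
From the singleton clause (NOT b41), b41 = false.
From the singleton clause (b43), b43 = true.
But (NOT b43) is also a unit clause — contradiction.
Neither b21 = true nor b21 = false works.
Undo b12 and try b12 = false.
From the singleton clause (b13), b13 = true.
From the singleton clause (NOT b23), b23 = false.
From the singleton clause (NOT b33), b33 = false.
From the singleton clause (NOT b43), b43 = false.
Case b21 = true:
From the singleton clause (NOT b31), b31 = false.
From the singleton clause (b32), b32 = true.
From the singleton clause (NOT b41), b41 = false.
From the singleton clause (b42), b42 = true.
But (NOT b42) is also a unit clause — contradiction.
Undo b21 and try b21 = false.
From the singleton clause (b22), b22 = true.
From the singleton clause (NOT b32), b32 = false.
From the singleton clause (b31), b31 = true.
From the singleton clause (NOT b41), b41 = false.
From the singleton clause (b42), b42 = true.
But (NOT b42) is also a unit clause — contradiction.
Neither b21 = true nor b21 = false works.
Neither b12 = true nor b12 = false works.
Undo b11 and try b11 = true.
From the singleton clause (NOT b21), b21 = false.
From the singleton clause (NOT b31), b31 = false.
From the singleton clause (NOT b41), b41 = false.
Case b22 = true:
From the singleton clause (NOT b12), b12 = false.
From the singleton clause (NOT b32), b32 = false.
From the singleton clause (b33), b33 = true.
From the singleton clause (NOT b42), b42 = false.
From the singleton clause (b43), b43 = true.
But (NOT b43) is also a unit clause — contradiction.
Undo b22 and try b22 = false.
From the singleton clause (b23), b23 = true.
From the singleton clause (NOT b13), b13 = false.
From the singleton clause (NOT b33), b33 = false.
From the singleton clause (b32), b32 = true.
From the singleton clause (NOT b12), b12 = false.
From the singleton clause (NOT b42), b42 = false.
From the singleton clause (b43), b43 = true.
But (NOT b43) is also a unit clause — contradiction.
Neither b22 = true nor b22 = false works.
Neither b11 = true nor b11 = false works.

UNSATISFIABLE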